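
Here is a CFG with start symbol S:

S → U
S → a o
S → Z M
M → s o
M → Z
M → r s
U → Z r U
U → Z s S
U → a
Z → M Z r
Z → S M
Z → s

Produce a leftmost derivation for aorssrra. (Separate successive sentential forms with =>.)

S => U   [S → U]
U => ZrU   [U → Z r U]
ZrU => MZrrU   [Z → M Z r]
MZrrU => ZZrrU   [M → Z]
ZZrrU => SMZrrU   [Z → S M]
SMZrrU => aoMZrrU   [S → a o]
aoMZrrU => aorsZrrU   [M → r s]
aorsZrrU => aorssrrU   [Z → s]
aorssrrU => aorssrra   [U → a]

S=>U=>ZrU=>MZrrU=>ZZrrU=>SMZrrU=>aoMZrrU=>aorsZrrU=>aorssrrU=>aorssrra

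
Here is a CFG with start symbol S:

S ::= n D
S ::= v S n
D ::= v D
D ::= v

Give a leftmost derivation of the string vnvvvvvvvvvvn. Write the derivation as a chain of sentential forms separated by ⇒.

S⇒vSn⇒vnDn⇒vnvDn⇒vnvvDn⇒vnvvvDn⇒vnvvvvDn⇒vnvvvvvDn⇒vnvvvvvvDn⇒vnvvvvvvvDn⇒vnvvvvvvvvDn⇒vnvvvvvvvvvDn⇒vnvvvvvvvvvvn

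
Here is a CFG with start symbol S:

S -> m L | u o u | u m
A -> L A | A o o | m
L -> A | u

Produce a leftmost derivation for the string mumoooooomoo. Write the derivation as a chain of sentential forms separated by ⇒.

S⇒mL⇒mA⇒mLA⇒muA⇒muAoo⇒muLAoo⇒muAAoo⇒muAooAoo⇒muAooooAoo⇒muAooooooAoo⇒mumooooooAoo⇒mumoooooomoo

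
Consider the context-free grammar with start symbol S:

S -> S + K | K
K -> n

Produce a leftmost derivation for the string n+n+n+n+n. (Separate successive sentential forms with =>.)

S => S+K => S+K+K => S+K+K+K => S+K+K+K+K => K+K+K+K+K => n+K+K+K+K => n+n+K+K+K => n+n+n+K+K => n+n+n+n+K => n+n+n+n+n

S => S+K   [S -> S + K]
S+K => S+K+K   [S -> S + K]
S+K+K => S+K+K+K   [S -> S + K]
S+K+K+K => S+K+K+K+K   [S -> S + K]
S+K+K+K+K => K+K+K+K+K   [S -> K]
K+K+K+K+K => n+K+K+K+K   [K -> n]
n+K+K+K+K => n+n+K+K+K   [K -> n]
n+n+K+K+K => n+n+n+K+K   [K -> n]
n+n+n+K+K => n+n+n+n+K   [K -> n]
n+n+n+n+K => n+n+n+n+n   [K -> n]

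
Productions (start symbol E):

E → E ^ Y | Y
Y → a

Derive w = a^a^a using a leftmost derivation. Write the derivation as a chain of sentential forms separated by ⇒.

E ⇒ E^Y   [E → E ^ Y]
E^Y ⇒ E^Y^Y   [E → E ^ Y]
E^Y^Y ⇒ Y^Y^Y   [E → Y]
Y^Y^Y ⇒ a^Y^Y   [Y → a]
a^Y^Y ⇒ a^a^Y   [Y → a]
a^a^Y ⇒ a^a^a   [Y → a]

E⇒E^Y⇒E^Y^Y⇒Y^Y^Y⇒a^Y^Y⇒a^a^Y⇒a^a^a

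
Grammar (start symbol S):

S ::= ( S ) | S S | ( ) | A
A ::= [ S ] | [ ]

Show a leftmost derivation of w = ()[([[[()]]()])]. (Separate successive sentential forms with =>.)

S => SS => ()S => ()A => ()[S] => ()[(S)] => ()[(A)] => ()[([S])] => ()[([SS])] => ()[([AS])] => ()[([[S]S])] => ()[([[A]S])] => ()[([[[S]]S])] => ()[([[[()]]S])] => ()[([[[()]]()])]

S => SS   [S ::= S S]
SS => ()S   [S ::= ( )]
()S => ()A   [S ::= A]
()A => ()[S]   [A ::= [ S ]]
()[S] => ()[(S)]   [S ::= ( S )]
()[(S)] => ()[(A)]   [S ::= A]
()[(A)] => ()[([S])]   [A ::= [ S ]]
()[([S])] => ()[([SS])]   [S ::= S S]
()[([SS])] => ()[([AS])]   [S ::= A]
()[([AS])] => ()[([[S]S])]   [A ::= [ S ]]
()[([[S]S])] => ()[([[A]S])]   [S ::= A]
()[([[A]S])] => ()[([[[S]]S])]   [A ::= [ S ]]
()[([[[S]]S])] => ()[([[[()]]S])]   [S ::= ( )]
()[([[[()]]S])] => ()[([[[()]]()])]   [S ::= ( )]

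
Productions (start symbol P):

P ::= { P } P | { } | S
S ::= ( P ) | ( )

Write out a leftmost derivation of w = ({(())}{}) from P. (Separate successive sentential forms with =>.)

P => S => (P) => ({P}P) => ({S}P) => ({(P)}P) => ({(S)}P) => ({(())}P) => ({(())}{})

P => S   [P ::= S]
S => (P)   [S ::= ( P )]
(P) => ({P}P)   [P ::= { P } P]
({P}P) => ({S}P)   [P ::= S]
({S}P) => ({(P)}P)   [S ::= ( P )]
({(P)}P) => ({(S)}P)   [P ::= S]
({(S)}P) => ({(())}P)   [S ::= ( )]
({(())}P) => ({(())}{})   [P ::= { }]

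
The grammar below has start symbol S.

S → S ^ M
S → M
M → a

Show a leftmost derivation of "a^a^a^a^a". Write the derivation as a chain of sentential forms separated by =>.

S => S^M => S^M^M => S^M^M^M => S^M^M^M^M => M^M^M^M^M => a^M^M^M^M => a^a^M^M^M => a^a^a^M^M => a^a^a^a^M => a^a^a^a^a

S => S^M   [S → S ^ M]
S^M => S^M^M   [S → S ^ M]
S^M^M => S^M^M^M   [S → S ^ M]
S^M^M^M => S^M^M^M^M   [S → S ^ M]
S^M^M^M^M => M^M^M^M^M   [S → M]
M^M^M^M^M => a^M^M^M^M   [M → a]
a^M^M^M^M => a^a^M^M^M   [M → a]
a^a^M^M^M => a^a^a^M^M   [M → a]
a^a^a^M^M => a^a^a^a^M   [M → a]
a^a^a^a^M => a^a^a^a^a   [M → a]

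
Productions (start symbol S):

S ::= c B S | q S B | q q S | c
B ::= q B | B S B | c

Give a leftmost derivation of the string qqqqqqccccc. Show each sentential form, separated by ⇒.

S⇒qSB⇒qqqSB⇒qqqqSBB⇒qqqqqSBBB⇒qqqqqqSBBBB⇒qqqqqqcBBBB⇒qqqqqqccBBB⇒qqqqqqcccBB⇒qqqqqqccccB⇒qqqqqqccccc

S ⇒ qSB   [S ::= q S B]
qSB ⇒ qqqSB   [S ::= q q S]
qqqSB ⇒ qqqqSBB   [S ::= q S B]
qqqqSBB ⇒ qqqqqSBBB   [S ::= q S B]
qqqqqSBBB ⇒ qqqqqqSBBBB   [S ::= q S B]
qqqqqqSBBBB ⇒ qqqqqqcBBBB   [S ::= c]
qqqqqqcBBBB ⇒ qqqqqqccBBB   [B ::= c]
qqqqqqccBBB ⇒ qqqqqqcccBB   [B ::= c]
qqqqqqcccBB ⇒ qqqqqqccccB   [B ::= c]
qqqqqqccccB ⇒ qqqqqqccccc   [B ::= c]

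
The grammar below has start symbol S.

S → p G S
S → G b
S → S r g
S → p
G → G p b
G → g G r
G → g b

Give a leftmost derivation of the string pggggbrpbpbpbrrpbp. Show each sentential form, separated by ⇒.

S ⇒ pGS   [S → p G S]
pGS ⇒ pGpbS   [G → G p b]
pGpbS ⇒ pgGrpbS   [G → g G r]
pgGrpbS ⇒ pggGrrpbS   [G → g G r]
pggGrrpbS ⇒ pggGpbrrpbS   [G → G p b]
pggGpbrrpbS ⇒ pggGpbpbrrpbS   [G → G p b]
pggGpbpbrrpbS ⇒ pggGpbpbpbrrpbS   [G → G p b]
pggGpbpbpbrrpbS ⇒ pgggGrpbpbpbrrpbS   [G → g G r]
pgggGrpbpbpbrrpbS ⇒ pggggbrpbpbpbrrpbS   [G → g b]
pggggbrpbpbpbrrpbS ⇒ pggggbrpbpbpbrrpbp   [S → p]

S ⇒ pGS ⇒ pGpbS ⇒ pgGrpbS ⇒ pggGrrpbS ⇒ pggGpbrrpbS ⇒ pggGpbpbrrpbS ⇒ pggGpbpbpbrrpbS ⇒ pgggGrpbpbpbrrpbS ⇒ pggggbrpbpbpbrrpbS ⇒ pggggbrpbpbpbrrpbp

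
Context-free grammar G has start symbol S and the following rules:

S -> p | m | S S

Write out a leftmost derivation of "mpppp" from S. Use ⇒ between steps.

S ⇒ SS   [S -> S S]
SS ⇒ mS   [S -> m]
mS ⇒ mSS   [S -> S S]
mSS ⇒ mSSS   [S -> S S]
mSSS ⇒ mSSSS   [S -> S S]
mSSSS ⇒ mpSSS   [S -> p]
mpSSS ⇒ mppSS   [S -> p]
mppSS ⇒ mpppS   [S -> p]
mpppS ⇒ mpppp   [S -> p]

S ⇒ SS ⇒ mS ⇒ mSS ⇒ mSSS ⇒ mSSSS ⇒ mpSSS ⇒ mppSS ⇒ mpppS ⇒ mpppp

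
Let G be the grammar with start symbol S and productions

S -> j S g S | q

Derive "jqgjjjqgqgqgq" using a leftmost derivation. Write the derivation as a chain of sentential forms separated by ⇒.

S ⇒ jSgS   [S -> j S g S]
jSgS ⇒ jqgS   [S -> q]
jqgS ⇒ jqgjSgS   [S -> j S g S]
jqgjSgS ⇒ jqgjjSgSgS   [S -> j S g S]
jqgjjSgSgS ⇒ jqgjjjSgSgSgS   [S -> j S g S]
jqgjjjSgSgSgS ⇒ jqgjjjqgSgSgS   [S -> q]
jqgjjjqgSgSgS ⇒ jqgjjjqgqgSgS   [S -> q]
jqgjjjqgqgSgS ⇒ jqgjjjqgqgqgS   [S -> q]
jqgjjjqgqgqgS ⇒ jqgjjjqgqgqgq   [S -> q]

S ⇒ jSgS ⇒ jqgS ⇒ jqgjSgS ⇒ jqgjjSgSgS ⇒ jqgjjjSgSgSgS ⇒ jqgjjjqgSgSgS ⇒ jqgjjjqgqgSgS ⇒ jqgjjjqgqgqgS ⇒ jqgjjjqgqgqgq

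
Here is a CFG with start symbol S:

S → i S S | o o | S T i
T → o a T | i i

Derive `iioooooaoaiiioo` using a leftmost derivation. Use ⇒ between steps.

S ⇒ iSS   [S → i S S]
iSS ⇒ iSTiS   [S → S T i]
iSTiS ⇒ iiSSTiS   [S → i S S]
iiSSTiS ⇒ iiooSTiS   [S → o o]
iiooSTiS ⇒ iiooooTiS   [S → o o]
iiooooTiS ⇒ iioooooaTiS   [T → o a T]
iioooooaTiS ⇒ iioooooaoaTiS   [T → o a T]
iioooooaoaTiS ⇒ iioooooaoaiiiS   [T → i i]
iioooooaoaiiiS ⇒ iioooooaoaiiioo   [S → o o]

S ⇒ iSS ⇒ iSTiS ⇒ iiSSTiS ⇒ iiooSTiS ⇒ iiooooTiS ⇒ iioooooaTiS ⇒ iioooooaoaTiS ⇒ iioooooaoaiiiS ⇒ iioooooaoaiiioo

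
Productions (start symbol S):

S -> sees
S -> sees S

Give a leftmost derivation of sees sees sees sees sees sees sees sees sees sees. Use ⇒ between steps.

S ⇒ sees S ⇒ sees sees S ⇒ sees sees sees S ⇒ sees sees sees sees S ⇒ sees sees sees sees sees S ⇒ sees sees sees sees sees sees S ⇒ sees sees sees sees sees sees sees S ⇒ sees sees sees sees sees sees sees sees S ⇒ sees sees sees sees sees sees sees sees sees S ⇒ sees sees sees sees sees sees sees sees sees sees

S ⇒ sees S   [S -> sees S]
sees S ⇒ sees sees S   [S -> sees S]
sees sees S ⇒ sees sees sees S   [S -> sees S]
sees sees sees S ⇒ sees sees sees sees S   [S -> sees S]
sees sees sees sees S ⇒ sees sees sees sees sees S   [S -> sees S]
sees sees sees sees sees S ⇒ sees sees sees sees sees sees S   [S -> sees S]
sees sees sees sees sees sees S ⇒ sees sees sees sees sees sees sees S   [S -> sees S]
sees sees sees sees sees sees sees S ⇒ sees sees sees sees sees sees sees sees S   [S -> sees S]
sees sees sees sees sees sees sees sees S ⇒ sees sees sees sees sees sees sees sees sees S   [S -> sees S]
sees sees sees sees sees sees sees sees sees S ⇒ sees sees sees sees sees sees sees sees sees sees   [S -> sees]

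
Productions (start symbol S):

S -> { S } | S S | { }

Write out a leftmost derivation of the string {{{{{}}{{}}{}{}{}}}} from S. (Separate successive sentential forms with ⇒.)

S ⇒ {S}   [S -> { S }]
{S} ⇒ {{S}}   [S -> { S }]
{{S}} ⇒ {{{S}}}   [S -> { S }]
{{{S}}} ⇒ {{{SS}}}   [S -> S S]
{{{SS}}} ⇒ {{{SSS}}}   [S -> S S]
{{{SSS}}} ⇒ {{{{S}SS}}}   [S -> { S }]
{{{{S}SS}}} ⇒ {{{{{}}SS}}}   [S -> { }]
{{{{{}}SS}}} ⇒ {{{{{}}SSS}}}   [S -> S S]
{{{{{}}SSS}}} ⇒ {{{{{}}SSSS}}}   [S -> S S]
{{{{{}}SSSS}}} ⇒ {{{{{}}{S}SSS}}}   [S -> { S }]
{{{{{}}{S}SSS}}} ⇒ {{{{{}}{{}}SSS}}}   [S -> { }]
{{{{{}}{{}}SSS}}} ⇒ {{{{{}}{{}}{}SS}}}   [S -> { }]
{{{{{}}{{}}{}SS}}} ⇒ {{{{{}}{{}}{}{}S}}}   [S -> { }]
{{{{{}}{{}}{}{}S}}} ⇒ {{{{{}}{{}}{}{}{}}}}   [S -> { }]

S ⇒ {S} ⇒ {{S}} ⇒ {{{S}}} ⇒ {{{SS}}} ⇒ {{{SSS}}} ⇒ {{{{S}SS}}} ⇒ {{{{{}}SS}}} ⇒ {{{{{}}SSS}}} ⇒ {{{{{}}SSSS}}} ⇒ {{{{{}}{S}SSS}}} ⇒ {{{{{}}{{}}SSS}}} ⇒ {{{{{}}{{}}{}SS}}} ⇒ {{{{{}}{{}}{}{}S}}} ⇒ {{{{{}}{{}}{}{}{}}}}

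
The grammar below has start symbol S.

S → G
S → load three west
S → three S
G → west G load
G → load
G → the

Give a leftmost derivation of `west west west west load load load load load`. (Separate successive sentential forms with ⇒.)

S ⇒ G ⇒ west G load ⇒ west west G load load ⇒ west west west G load load load ⇒ west west west west G load load load load ⇒ west west west west load load load load load

S ⇒ G   [S → G]
G ⇒ west G load   [G → west G load]
west G load ⇒ west west G load load   [G → west G load]
west west G load load ⇒ west west west G load load load   [G → west G load]
west west west G load load load ⇒ west west west west G load load load load   [G → west G load]
west west west west G load load load load ⇒ west west west west load load load load load   [G → load]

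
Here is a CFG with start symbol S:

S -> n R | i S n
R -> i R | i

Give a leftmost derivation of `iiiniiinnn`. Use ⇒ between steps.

S ⇒ iSn ⇒ iiSnn ⇒ iiiSnnn ⇒ iiinRnnn ⇒ iiiniRnnn ⇒ iiiniiRnnn ⇒ iiiniiinnn

S ⇒ iSn   [S -> i S n]
iSn ⇒ iiSnn   [S -> i S n]
iiSnn ⇒ iiiSnnn   [S -> i S n]
iiiSnnn ⇒ iiinRnnn   [S -> n R]
iiinRnnn ⇒ iiiniRnnn   [R -> i R]
iiiniRnnn ⇒ iiiniiRnnn   [R -> i R]
iiiniiRnnn ⇒ iiiniiinnn   [R -> i]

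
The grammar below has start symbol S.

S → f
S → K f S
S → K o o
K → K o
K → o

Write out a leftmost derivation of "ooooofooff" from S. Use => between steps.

S=>KfS=>KofS=>KoofS=>KooofS=>KoooofS=>ooooofS=>ooooofKfS=>ooooofKofS=>ooooofoofS=>ooooofooff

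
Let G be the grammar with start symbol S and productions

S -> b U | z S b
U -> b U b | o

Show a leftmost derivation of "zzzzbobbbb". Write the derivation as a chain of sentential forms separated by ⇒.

S⇒zSb⇒zzSbb⇒zzzSbbb⇒zzzzSbbbb⇒zzzzbUbbbb⇒zzzzbobbbb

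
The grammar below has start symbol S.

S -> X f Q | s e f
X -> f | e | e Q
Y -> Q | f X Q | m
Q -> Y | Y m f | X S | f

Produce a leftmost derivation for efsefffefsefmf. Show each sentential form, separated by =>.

S => XfQ => eQfQ => eXSfQ => efSfQ => efseffQ => efseffYmf => efsefffXQmf => efsefffeQmf => efsefffeXSmf => efsefffefSmf => efsefffefsefmf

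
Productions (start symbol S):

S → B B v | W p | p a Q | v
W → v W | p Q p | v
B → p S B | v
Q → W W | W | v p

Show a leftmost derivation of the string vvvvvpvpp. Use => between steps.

S => Wp => vWp => vvWp => vvvWp => vvvvWp => vvvvvWp => vvvvvpQpp => vvvvvpWpp => vvvvvpvpp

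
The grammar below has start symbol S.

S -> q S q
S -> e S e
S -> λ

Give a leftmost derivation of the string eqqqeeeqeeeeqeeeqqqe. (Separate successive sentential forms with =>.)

S => eSe   [S -> e S e]
eSe => eqSqe   [S -> q S q]
eqSqe => eqqSqqe   [S -> q S q]
eqqSqqe => eqqqSqqqe   [S -> q S q]
eqqqSqqqe => eqqqeSeqqqe   [S -> e S e]
eqqqeSeqqqe => eqqqeeSeeqqqe   [S -> e S e]
eqqqeeSeeqqqe => eqqqeeeSeeeqqqe   [S -> e S e]
eqqqeeeSeeeqqqe => eqqqeeeqSqeeeqqqe   [S -> q S q]
eqqqeeeqSqeeeqqqe => eqqqeeeqeSeqeeeqqqe   [S -> e S e]
eqqqeeeqeSeqeeeqqqe => eqqqeeeqeeSeeqeeeqqqe   [S -> e S e]
eqqqeeeqeeSeeqeeeqqqe => eqqqeeeqeeeeqeeeqqqe   [S -> λ]

S=>eSe=>eqSqe=>eqqSqqe=>eqqqSqqqe=>eqqqeSeqqqe=>eqqqeeSeeqqqe=>eqqqeeeSeeeqqqe=>eqqqeeeqSqeeeqqqe=>eqqqeeeqeSeqeeeqqqe=>eqqqeeeqeeSeeqeeeqqqe=>eqqqeeeqeeeeqeeeqqqe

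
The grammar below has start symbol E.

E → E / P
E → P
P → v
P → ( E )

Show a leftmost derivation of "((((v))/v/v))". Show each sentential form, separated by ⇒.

E⇒P⇒(E)⇒(P)⇒((E))⇒((E/P))⇒((E/P/P))⇒((P/P/P))⇒(((E)/P/P))⇒(((P)/P/P))⇒((((E))/P/P))⇒((((P))/P/P))⇒((((v))/P/P))⇒((((v))/v/P))⇒((((v))/v/v))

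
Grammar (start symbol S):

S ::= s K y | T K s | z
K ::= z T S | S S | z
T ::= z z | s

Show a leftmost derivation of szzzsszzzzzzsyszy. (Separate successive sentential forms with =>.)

S => sKy   [S ::= s K y]
sKy => sSSy   [K ::= S S]
sSSy => sTKsSy   [S ::= T K s]
sTKsSy => szzKsSy   [T ::= z z]
szzKsSy => szzzTSsSy   [K ::= z T S]
szzzTSsSy => szzzsSsSy   [T ::= s]
szzzsSsSy => szzzssKysSy   [S ::= s K y]
szzzssKysSy => szzzsszTSysSy   [K ::= z T S]
szzzsszTSysSy => szzzsszzzSysSy   [T ::= z z]
szzzsszzzSysSy => szzzsszzzTKsysSy   [S ::= T K s]
szzzsszzzTKsysSy => szzzsszzzzzKsysSy   [T ::= z z]
szzzsszzzzzKsysSy => szzzsszzzzzzsysSy   [K ::= z]
szzzsszzzzzzsysSy => szzzsszzzzzzsyszy   [S ::= z]

S=>sKy=>sSSy=>sTKsSy=>szzKsSy=>szzzTSsSy=>szzzsSsSy=>szzzssKysSy=>szzzsszTSysSy=>szzzsszzzSysSy=>szzzsszzzTKsysSy=>szzzsszzzzzKsysSy=>szzzsszzzzzzsysSy=>szzzsszzzzzzsyszy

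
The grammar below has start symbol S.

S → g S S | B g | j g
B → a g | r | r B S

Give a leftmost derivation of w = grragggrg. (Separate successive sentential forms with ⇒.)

S⇒gSS⇒gBgS⇒grBSgS⇒grrSgS⇒grrBggS⇒grragggS⇒grragggBg⇒grragggrg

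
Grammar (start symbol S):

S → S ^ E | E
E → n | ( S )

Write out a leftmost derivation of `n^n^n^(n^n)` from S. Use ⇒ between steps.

S ⇒ S^E ⇒ S^E^E ⇒ S^E^E^E ⇒ E^E^E^E ⇒ n^E^E^E ⇒ n^n^E^E ⇒ n^n^n^E ⇒ n^n^n^(S) ⇒ n^n^n^(S^E) ⇒ n^n^n^(E^E) ⇒ n^n^n^(n^E) ⇒ n^n^n^(n^n)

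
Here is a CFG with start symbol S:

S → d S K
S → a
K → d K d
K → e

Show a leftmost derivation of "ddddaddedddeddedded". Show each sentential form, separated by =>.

S => dSK   [S → d S K]
dSK => ddSKK   [S → d S K]
ddSKK => dddSKKK   [S → d S K]
dddSKKK => ddddSKKKK   [S → d S K]
ddddSKKKK => ddddaKKKK   [S → a]
ddddaKKKK => ddddadKdKKK   [K → d K d]
ddddadKdKKK => ddddaddKddKKK   [K → d K d]
ddddaddKddKKK => ddddaddeddKKK   [K → e]
ddddaddeddKKK => ddddaddedddKdKK   [K → d K d]
ddddaddedddKdKK => ddddaddedddedKK   [K → e]
ddddaddedddedKK => ddddaddedddeddKdK   [K → d K d]
ddddaddedddeddKdK => ddddaddedddeddedK   [K → e]
ddddaddedddeddedK => ddddaddedddeddeddKd   [K → d K d]
ddddaddedddeddeddKd => ddddaddedddeddedded   [K → e]

S=>dSK=>ddSKK=>dddSKKK=>ddddSKKKK=>ddddaKKKK=>ddddadKdKKK=>ddddaddKddKKK=>ddddaddeddKKK=>ddddaddedddKdKK=>ddddaddedddedKK=>ddddaddedddeddKdK=>ddddaddedddeddedK=>ddddaddedddeddeddKd=>ddddaddedddeddedded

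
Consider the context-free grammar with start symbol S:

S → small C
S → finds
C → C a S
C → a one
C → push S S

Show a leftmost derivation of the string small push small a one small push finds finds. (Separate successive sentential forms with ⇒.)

S ⇒ small C   [S → small C]
small C ⇒ small push S S   [C → push S S]
small push S S ⇒ small push small C S   [S → small C]
small push small C S ⇒ small push small a one S   [C → a one]
small push small a one S ⇒ small push small a one small C   [S → small C]
small push small a one small C ⇒ small push small a one small push S S   [C → push S S]
small push small a one small push S S ⇒ small push small a one small push finds S   [S → finds]
small push small a one small push finds S ⇒ small push small a one small push finds finds   [S → finds]

S ⇒ small C ⇒ small push S S ⇒ small push small C S ⇒ small push small a one S ⇒ small push small a one small C ⇒ small push small a one small push S S ⇒ small push small a one small push finds S ⇒ small push small a one small push finds finds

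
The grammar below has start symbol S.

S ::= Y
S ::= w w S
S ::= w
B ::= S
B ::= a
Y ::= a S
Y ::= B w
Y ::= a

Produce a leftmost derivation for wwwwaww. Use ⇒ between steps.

S⇒Y⇒Bw⇒Sw⇒Yw⇒Bww⇒Sww⇒wwSww⇒wwwwSww⇒wwwwYww⇒wwwwaww

S ⇒ Y   [S ::= Y]
Y ⇒ Bw   [Y ::= B w]
Bw ⇒ Sw   [B ::= S]
Sw ⇒ Yw   [S ::= Y]
Yw ⇒ Bww   [Y ::= B w]
Bww ⇒ Sww   [B ::= S]
Sww ⇒ wwSww   [S ::= w w S]
wwSww ⇒ wwwwSww   [S ::= w w S]
wwwwSww ⇒ wwwwYww   [S ::= Y]
wwwwYww ⇒ wwwwaww   [Y ::= a]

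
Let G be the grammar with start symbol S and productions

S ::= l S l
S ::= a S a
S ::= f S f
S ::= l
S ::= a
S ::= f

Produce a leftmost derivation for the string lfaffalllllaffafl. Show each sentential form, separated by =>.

S => lSl   [S ::= l S l]
lSl => lfSfl   [S ::= f S f]
lfSfl => lfaSafl   [S ::= a S a]
lfaSafl => lfafSfafl   [S ::= f S f]
lfafSfafl => lfaffSffafl   [S ::= f S f]
lfaffSffafl => lfaffaSaffafl   [S ::= a S a]
lfaffaSaffafl => lfaffalSlaffafl   [S ::= l S l]
lfaffalSlaffafl => lfaffallSllaffafl   [S ::= l S l]
lfaffallSllaffafl => lfaffalllllaffafl   [S ::= l]

S => lSl => lfSfl => lfaSafl => lfafSfafl => lfaffSffafl => lfaffaSaffafl => lfaffalSlaffafl => lfaffallSllaffafl => lfaffalllllaffafl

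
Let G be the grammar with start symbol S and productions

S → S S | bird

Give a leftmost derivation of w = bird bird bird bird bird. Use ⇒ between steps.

S ⇒ S S   [S → S S]
S S ⇒ S S S   [S → S S]
S S S ⇒ S S S S   [S → S S]
S S S S ⇒ S S S S S   [S → S S]
S S S S S ⇒ bird S S S S   [S → bird]
bird S S S S ⇒ bird bird S S S   [S → bird]
bird bird S S S ⇒ bird bird bird S S   [S → bird]
bird bird bird S S ⇒ bird bird bird bird S   [S → bird]
bird bird bird bird S ⇒ bird bird bird bird bird   [S → bird]

S ⇒ S S ⇒ S S S ⇒ S S S S ⇒ S S S S S ⇒ bird S S S S ⇒ bird bird S S S ⇒ bird bird bird S S ⇒ bird bird bird bird S ⇒ bird bird bird bird bird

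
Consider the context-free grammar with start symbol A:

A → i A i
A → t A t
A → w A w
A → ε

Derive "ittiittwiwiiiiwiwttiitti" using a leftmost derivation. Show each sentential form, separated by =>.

A => iAi => itAti => ittAtti => ittiAitti => ittiiAiitti => ittiitAtiitti => ittiittAttiitti => ittiittwAwttiitti => ittiittwiAiwttiitti => ittiittwiwAwiwttiitti => ittiittwiwiAiwiwttiitti => ittiittwiwiiAiiwiwttiitti => ittiittwiwiiiiwiwttiitti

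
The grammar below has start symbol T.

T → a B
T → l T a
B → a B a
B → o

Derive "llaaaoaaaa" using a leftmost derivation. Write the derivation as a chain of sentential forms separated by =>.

T => lTa => llTaa => llaBaa => llaaBaaa => llaaaBaaaa => llaaaoaaaa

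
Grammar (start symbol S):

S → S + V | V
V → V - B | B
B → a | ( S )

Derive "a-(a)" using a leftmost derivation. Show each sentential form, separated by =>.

S => V => V-B => B-B => a-B => a-(S) => a-(V) => a-(B) => a-(a)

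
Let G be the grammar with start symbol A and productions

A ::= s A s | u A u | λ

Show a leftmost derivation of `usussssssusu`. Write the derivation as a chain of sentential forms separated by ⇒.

A ⇒ uAu ⇒ usAsu ⇒ usuAusu ⇒ ususAsusu ⇒ usussAssusu ⇒ ususssAsssusu ⇒ usussssssusu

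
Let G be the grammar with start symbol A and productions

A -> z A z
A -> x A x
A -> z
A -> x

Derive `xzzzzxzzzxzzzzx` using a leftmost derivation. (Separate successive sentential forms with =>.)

A => xAx => xzAzx => xzzAzzx => xzzzAzzzx => xzzzzAzzzzx => xzzzzxAxzzzzx => xzzzzxzAzxzzzzx => xzzzzxzzzxzzzzx

A => xAx   [A -> x A x]
xAx => xzAzx   [A -> z A z]
xzAzx => xzzAzzx   [A -> z A z]
xzzAzzx => xzzzAzzzx   [A -> z A z]
xzzzAzzzx => xzzzzAzzzzx   [A -> z A z]
xzzzzAzzzzx => xzzzzxAxzzzzx   [A -> x A x]
xzzzzxAxzzzzx => xzzzzxzAzxzzzzx   [A -> z A z]
xzzzzxzAzxzzzzx => xzzzzxzzzxzzzzx   [A -> z]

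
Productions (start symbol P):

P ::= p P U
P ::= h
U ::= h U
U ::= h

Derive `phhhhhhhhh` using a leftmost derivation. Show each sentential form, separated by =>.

P => pPU => phU => phhU => phhhU => phhhhU => phhhhhU => phhhhhhU => phhhhhhhU => phhhhhhhhU => phhhhhhhhh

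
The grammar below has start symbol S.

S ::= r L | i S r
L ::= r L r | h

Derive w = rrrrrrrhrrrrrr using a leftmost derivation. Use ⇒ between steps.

S ⇒ rL ⇒ rrLr ⇒ rrrLrr ⇒ rrrrLrrr ⇒ rrrrrLrrrr ⇒ rrrrrrLrrrrr ⇒ rrrrrrrLrrrrrr ⇒ rrrrrrrhrrrrrr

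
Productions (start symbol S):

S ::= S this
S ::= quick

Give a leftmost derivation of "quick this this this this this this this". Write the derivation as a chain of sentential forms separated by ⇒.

S ⇒ S this ⇒ S this this ⇒ S this this this ⇒ S this this this this ⇒ S this this this this this ⇒ S this this this this this this ⇒ S this this this this this this this ⇒ quick this this this this this this this

S ⇒ S this   [S ::= S this]
S this ⇒ S this this   [S ::= S this]
S this this ⇒ S this this this   [S ::= S this]
S this this this ⇒ S this this this this   [S ::= S this]
S this this this this ⇒ S this this this this this   [S ::= S this]
S this this this this this ⇒ S this this this this this this   [S ::= S this]
S this this this this this this ⇒ S this this this this this this this   [S ::= S this]
S this this this this this this this ⇒ quick this this this this this this this   [S ::= quick]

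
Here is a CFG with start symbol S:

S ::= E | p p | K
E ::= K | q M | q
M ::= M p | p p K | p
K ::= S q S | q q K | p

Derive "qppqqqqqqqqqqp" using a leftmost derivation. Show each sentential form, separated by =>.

S => E => qM => qppK => qppqqK => qppqqqqK => qppqqqqqqK => qppqqqqqqqqK => qppqqqqqqqqqqK => qppqqqqqqqqqqp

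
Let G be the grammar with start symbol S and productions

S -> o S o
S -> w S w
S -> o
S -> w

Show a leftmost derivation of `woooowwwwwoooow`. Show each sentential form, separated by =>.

S => wSw => woSow => wooSoow => woooSooow => wooooSoooow => woooowSwoooow => woooowwSwwoooow => woooowwwwwoooow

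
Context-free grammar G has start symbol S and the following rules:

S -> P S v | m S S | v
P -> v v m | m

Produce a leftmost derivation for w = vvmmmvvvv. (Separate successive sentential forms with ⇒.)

S ⇒ PSv ⇒ vvmSv ⇒ vvmPSvv ⇒ vvmmSvv ⇒ vvmmPSvvv ⇒ vvmmmSvvv ⇒ vvmmmvvvv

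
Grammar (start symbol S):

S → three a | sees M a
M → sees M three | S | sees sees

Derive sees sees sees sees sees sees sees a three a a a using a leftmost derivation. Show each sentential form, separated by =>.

S => sees M a => sees S a => sees sees M a a => sees sees S a a => sees sees sees M a a a => sees sees sees sees M three a a a => sees sees sees sees S three a a a => sees sees sees sees sees M a three a a a => sees sees sees sees sees sees sees a three a a a

S => sees M a   [S → sees M a]
sees M a => sees S a   [M → S]
sees S a => sees sees M a a   [S → sees M a]
sees sees M a a => sees sees S a a   [M → S]
sees sees S a a => sees sees sees M a a a   [S → sees M a]
sees sees sees M a a a => sees sees sees sees M three a a a   [M → sees M three]
sees sees sees sees M three a a a => sees sees sees sees S three a a a   [M → S]
sees sees sees sees S three a a a => sees sees sees sees sees M a three a a a   [S → sees M a]
sees sees sees sees sees M a three a a a => sees sees sees sees sees sees sees a three a a a   [M → sees sees]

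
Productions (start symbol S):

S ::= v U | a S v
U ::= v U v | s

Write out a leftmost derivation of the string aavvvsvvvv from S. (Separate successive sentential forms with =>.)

S => aSv   [S ::= a S v]
aSv => aaSvv   [S ::= a S v]
aaSvv => aavUvv   [S ::= v U]
aavUvv => aavvUvvv   [U ::= v U v]
aavvUvvv => aavvvUvvvv   [U ::= v U v]
aavvvUvvvv => aavvvsvvvv   [U ::= s]

S => aSv => aaSvv => aavUvv => aavvUvvv => aavvvUvvvv => aavvvsvvvv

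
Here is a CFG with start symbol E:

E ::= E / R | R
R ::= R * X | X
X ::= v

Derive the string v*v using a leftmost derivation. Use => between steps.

E => R => R*X => X*X => v*X => v*v

E => R   [E ::= R]
R => R*X   [R ::= R * X]
R*X => X*X   [R ::= X]
X*X => v*X   [X ::= v]
v*X => v*v   [X ::= v]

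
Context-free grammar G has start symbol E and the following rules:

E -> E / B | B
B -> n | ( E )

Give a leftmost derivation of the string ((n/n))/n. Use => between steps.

E => E/B => B/B => (E)/B => (B)/B => ((E))/B => ((E/B))/B => ((B/B))/B => ((n/B))/B => ((n/n))/B => ((n/n))/n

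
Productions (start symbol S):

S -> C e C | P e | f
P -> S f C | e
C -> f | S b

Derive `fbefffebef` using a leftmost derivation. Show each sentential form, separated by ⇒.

S ⇒ CeC   [S -> C e C]
CeC ⇒ SbeC   [C -> S b]
SbeC ⇒ PebeC   [S -> P e]
PebeC ⇒ SfCebeC   [P -> S f C]
SfCebeC ⇒ CeCfCebeC   [S -> C e C]
CeCfCebeC ⇒ SbeCfCebeC   [C -> S b]
SbeCfCebeC ⇒ fbeCfCebeC   [S -> f]
fbeCfCebeC ⇒ fbeffCebeC   [C -> f]
fbeffCebeC ⇒ fbefffebeC   [C -> f]
fbefffebeC ⇒ fbefffebef   [C -> f]

S⇒CeC⇒SbeC⇒PebeC⇒SfCebeC⇒CeCfCebeC⇒SbeCfCebeC⇒fbeCfCebeC⇒fbeffCebeC⇒fbefffebeC⇒fbefffebef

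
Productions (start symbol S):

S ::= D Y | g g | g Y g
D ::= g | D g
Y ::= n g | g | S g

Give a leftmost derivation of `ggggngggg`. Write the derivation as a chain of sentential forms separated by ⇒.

S ⇒ gYg   [S ::= g Y g]
gYg ⇒ gSgg   [Y ::= S g]
gSgg ⇒ gDYgg   [S ::= D Y]
gDYgg ⇒ gDgYgg   [D ::= D g]
gDgYgg ⇒ gggYgg   [D ::= g]
gggYgg ⇒ gggSggg   [Y ::= S g]
gggSggg ⇒ gggDYggg   [S ::= D Y]
gggDYggg ⇒ ggggYggg   [D ::= g]
ggggYggg ⇒ ggggngggg   [Y ::= n g]

S⇒gYg⇒gSgg⇒gDYgg⇒gDgYgg⇒gggYgg⇒gggSggg⇒gggDYggg⇒ggggYggg⇒ggggngggg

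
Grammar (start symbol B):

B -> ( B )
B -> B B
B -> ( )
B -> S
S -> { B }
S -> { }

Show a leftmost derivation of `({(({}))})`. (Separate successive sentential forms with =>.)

B => (B) => (S) => ({B}) => ({(B)}) => ({((B))}) => ({((S))}) => ({(({}))})

B => (B)   [B -> ( B )]
(B) => (S)   [B -> S]
(S) => ({B})   [S -> { B }]
({B}) => ({(B)})   [B -> ( B )]
({(B)}) => ({((B))})   [B -> ( B )]
({((B))}) => ({((S))})   [B -> S]
({((S))}) => ({(({}))})   [S -> { }]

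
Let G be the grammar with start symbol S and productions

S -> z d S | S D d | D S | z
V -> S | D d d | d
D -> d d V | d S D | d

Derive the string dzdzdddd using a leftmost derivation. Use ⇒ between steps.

S ⇒ SDd   [S -> S D d]
SDd ⇒ SDdDd   [S -> S D d]
SDdDd ⇒ DSDdDd   [S -> D S]
DSDdDd ⇒ dSDSDdDd   [D -> d S D]
dSDSDdDd ⇒ dzDSDdDd   [S -> z]
dzDSDdDd ⇒ dzdSDdDd   [D -> d]
dzdSDdDd ⇒ dzdzDdDd   [S -> z]
dzdzDdDd ⇒ dzdzddDd   [D -> d]
dzdzddDd ⇒ dzdzdddd   [D -> d]

S⇒SDd⇒SDdDd⇒DSDdDd⇒dSDSDdDd⇒dzDSDdDd⇒dzdSDdDd⇒dzdzDdDd⇒dzdzddDd⇒dzdzdddd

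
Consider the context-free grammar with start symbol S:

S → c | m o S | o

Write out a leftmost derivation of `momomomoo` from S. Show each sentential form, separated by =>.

S => moS   [S → m o S]
moS => momoS   [S → m o S]
momoS => momomoS   [S → m o S]
momomoS => momomomoS   [S → m o S]
momomomoS => momomomoo   [S → o]

S => moS => momoS => momomoS => momomomoS => momomomoo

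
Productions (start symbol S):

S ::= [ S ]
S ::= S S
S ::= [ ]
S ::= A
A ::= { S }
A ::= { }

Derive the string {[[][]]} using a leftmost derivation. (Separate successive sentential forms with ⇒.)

S ⇒ A   [S ::= A]
A ⇒ {S}   [A ::= { S }]
{S} ⇒ {[S]}   [S ::= [ S ]]
{[S]} ⇒ {[SS]}   [S ::= S S]
{[SS]} ⇒ {[[]S]}   [S ::= [ ]]
{[[]S]} ⇒ {[[][]]}   [S ::= [ ]]

S⇒A⇒{S}⇒{[S]}⇒{[SS]}⇒{[[]S]}⇒{[[][]]}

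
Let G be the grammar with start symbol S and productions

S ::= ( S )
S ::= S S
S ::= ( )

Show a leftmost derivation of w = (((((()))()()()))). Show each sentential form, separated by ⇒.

S⇒(S)⇒((S))⇒(((S)))⇒(((SS)))⇒(((SSS)))⇒((((S)SS)))⇒(((((S))SS)))⇒(((((()))SS)))⇒(((((()))()S)))⇒(((((()))()SS)))⇒(((((()))()()S)))⇒(((((()))()()())))

S ⇒ (S)   [S ::= ( S )]
(S) ⇒ ((S))   [S ::= ( S )]
((S)) ⇒ (((S)))   [S ::= ( S )]
(((S))) ⇒ (((SS)))   [S ::= S S]
(((SS))) ⇒ (((SSS)))   [S ::= S S]
(((SSS))) ⇒ ((((S)SS)))   [S ::= ( S )]
((((S)SS))) ⇒ (((((S))SS)))   [S ::= ( S )]
(((((S))SS))) ⇒ (((((()))SS)))   [S ::= ( )]
(((((()))SS))) ⇒ (((((()))()S)))   [S ::= ( )]
(((((()))()S))) ⇒ (((((()))()SS)))   [S ::= S S]
(((((()))()SS))) ⇒ (((((()))()()S)))   [S ::= ( )]
(((((()))()()S))) ⇒ (((((()))()()())))   [S ::= ( )]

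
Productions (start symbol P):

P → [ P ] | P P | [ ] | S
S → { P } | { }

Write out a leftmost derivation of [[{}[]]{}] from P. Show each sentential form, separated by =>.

P => [P] => [PP] => [[P]P] => [[PP]P] => [[SP]P] => [[{}P]P] => [[{}[]]P] => [[{}[]]S] => [[{}[]]{}]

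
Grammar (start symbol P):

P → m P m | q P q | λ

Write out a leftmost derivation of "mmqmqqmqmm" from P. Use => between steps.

P => mPm   [P → m P m]
mPm => mmPmm   [P → m P m]
mmPmm => mmqPqmm   [P → q P q]
mmqPqmm => mmqmPmqmm   [P → m P m]
mmqmPmqmm => mmqmqPqmqmm   [P → q P q]
mmqmqPqmqmm => mmqmqqmqmm   [P → λ]

P => mPm => mmPmm => mmqPqmm => mmqmPmqmm => mmqmqPqmqmm => mmqmqqmqmm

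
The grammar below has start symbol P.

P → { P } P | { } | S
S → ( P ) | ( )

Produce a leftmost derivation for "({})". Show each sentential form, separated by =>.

P => S => (P) => ({})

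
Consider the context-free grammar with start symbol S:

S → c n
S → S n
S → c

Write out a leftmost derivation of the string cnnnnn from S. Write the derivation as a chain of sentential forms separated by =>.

S => Sn   [S → S n]
Sn => Snn   [S → S n]
Snn => Snnn   [S → S n]
Snnn => Snnnn   [S → S n]
Snnnn => Snnnnn   [S → S n]
Snnnnn => cnnnnn   [S → c]

S => Sn => Snn => Snnn => Snnnn => Snnnnn => cnnnnn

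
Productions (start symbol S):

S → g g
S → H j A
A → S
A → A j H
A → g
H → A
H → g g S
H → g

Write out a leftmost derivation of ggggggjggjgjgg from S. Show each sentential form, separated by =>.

S => HjA => ggSjA => ggHjAjA => ggggSjAjA => ggggggjAjA => ggggggjSjA => ggggggjggjA => ggggggjggjAjH => ggggggjggjgjH => ggggggjggjgjA => ggggggjggjgjS => ggggggjggjgjgg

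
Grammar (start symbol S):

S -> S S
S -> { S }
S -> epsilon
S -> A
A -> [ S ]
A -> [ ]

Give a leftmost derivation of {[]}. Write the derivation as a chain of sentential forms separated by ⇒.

S ⇒ SS ⇒ SSS ⇒ {S}SS ⇒ {SS}SS ⇒ {AS}SS ⇒ {[]S}SS ⇒ {[]}SS ⇒ {[]}S ⇒ {[]}

S ⇒ SS   [S -> S S]
SS ⇒ SSS   [S -> S S]
SSS ⇒ {S}SS   [S -> { S }]
{S}SS ⇒ {SS}SS   [S -> S S]
{SS}SS ⇒ {AS}SS   [S -> A]
{AS}SS ⇒ {[]S}SS   [A -> [ ]]
{[]S}SS ⇒ {[]}SS   [S -> epsilon]
{[]}SS ⇒ {[]}S   [S -> epsilon]
{[]}S ⇒ {[]}   [S -> epsilon]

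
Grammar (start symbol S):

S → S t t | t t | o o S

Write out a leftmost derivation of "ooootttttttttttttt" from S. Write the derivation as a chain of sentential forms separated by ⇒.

S ⇒ Stt   [S → S t t]
Stt ⇒ ooStt   [S → o o S]
ooStt ⇒ ooStttt   [S → S t t]
ooStttt ⇒ ooStttttt   [S → S t t]
ooStttttt ⇒ ooStttttttt   [S → S t t]
ooStttttttt ⇒ ooooStttttttt   [S → o o S]
ooooStttttttt ⇒ ooooStttttttttt   [S → S t t]
ooooStttttttttt ⇒ ooooStttttttttttt   [S → S t t]
ooooStttttttttttt ⇒ ooootttttttttttttt   [S → t t]

S ⇒ Stt ⇒ ooStt ⇒ ooStttt ⇒ ooStttttt ⇒ ooStttttttt ⇒ ooooStttttttt ⇒ ooooStttttttttt ⇒ ooooStttttttttttt ⇒ ooootttttttttttttt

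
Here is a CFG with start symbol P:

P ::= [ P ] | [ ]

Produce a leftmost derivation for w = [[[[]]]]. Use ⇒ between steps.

P ⇒ [P] ⇒ [[P]] ⇒ [[[P]]] ⇒ [[[[]]]]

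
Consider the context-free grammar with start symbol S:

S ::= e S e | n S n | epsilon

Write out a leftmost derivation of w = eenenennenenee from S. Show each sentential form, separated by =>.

S => eSe => eeSee => eenSnee => eeneSenee => eenenSnenee => eeneneSenenee => eenenenSnenenee => eenenennenenee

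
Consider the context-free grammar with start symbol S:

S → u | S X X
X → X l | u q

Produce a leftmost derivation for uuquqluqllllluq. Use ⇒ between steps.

S ⇒ SXX ⇒ SXXXX ⇒ uXXXX ⇒ uuqXXX ⇒ uuqXlXX ⇒ uuquqlXX ⇒ uuquqlXlX ⇒ uuquqlXllX ⇒ uuquqlXlllX ⇒ uuquqlXllllX ⇒ uuquqlXlllllX ⇒ uuquqluqlllllX ⇒ uuquqluqllllluq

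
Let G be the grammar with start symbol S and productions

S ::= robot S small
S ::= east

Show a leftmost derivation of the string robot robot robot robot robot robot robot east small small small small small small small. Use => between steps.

S => robot S small   [S ::= robot S small]
robot S small => robot robot S small small   [S ::= robot S small]
robot robot S small small => robot robot robot S small small small   [S ::= robot S small]
robot robot robot S small small small => robot robot robot robot S small small small small   [S ::= robot S small]
robot robot robot robot S small small small small => robot robot robot robot robot S small small small small small   [S ::= robot S small]
robot robot robot robot robot S small small small small small => robot robot robot robot robot robot S small small small small small small   [S ::= robot S small]
robot robot robot robot robot robot S small small small small small small => robot robot robot robot robot robot robot S small small small small small small small   [S ::= robot S small]
robot robot robot robot robot robot robot S small small small small small small small => robot robot robot robot robot robot robot east small small small small small small small   [S ::= east]

S => robot S small => robot robot S small small => robot robot robot S small small small => robot robot robot robot S small small small small => robot robot robot robot robot S small small small small small => robot robot robot robot robot robot S small small small small small small => robot robot robot robot robot robot robot S small small small small small small small => robot robot robot robot robot robot robot east small small small small small small small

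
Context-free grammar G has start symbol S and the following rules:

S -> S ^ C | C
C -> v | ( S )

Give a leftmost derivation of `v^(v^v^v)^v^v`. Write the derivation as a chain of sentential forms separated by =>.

S=>S^C=>S^C^C=>S^C^C^C=>C^C^C^C=>v^C^C^C=>v^(S)^C^C=>v^(S^C)^C^C=>v^(S^C^C)^C^C=>v^(C^C^C)^C^C=>v^(v^C^C)^C^C=>v^(v^v^C)^C^C=>v^(v^v^v)^C^C=>v^(v^v^v)^v^C=>v^(v^v^v)^v^v

S => S^C   [S -> S ^ C]
S^C => S^C^C   [S -> S ^ C]
S^C^C => S^C^C^C   [S -> S ^ C]
S^C^C^C => C^C^C^C   [S -> C]
C^C^C^C => v^C^C^C   [C -> v]
v^C^C^C => v^(S)^C^C   [C -> ( S )]
v^(S)^C^C => v^(S^C)^C^C   [S -> S ^ C]
v^(S^C)^C^C => v^(S^C^C)^C^C   [S -> S ^ C]
v^(S^C^C)^C^C => v^(C^C^C)^C^C   [S -> C]
v^(C^C^C)^C^C => v^(v^C^C)^C^C   [C -> v]
v^(v^C^C)^C^C => v^(v^v^C)^C^C   [C -> v]
v^(v^v^C)^C^C => v^(v^v^v)^C^C   [C -> v]
v^(v^v^v)^C^C => v^(v^v^v)^v^C   [C -> v]
v^(v^v^v)^v^C => v^(v^v^v)^v^v   [C -> v]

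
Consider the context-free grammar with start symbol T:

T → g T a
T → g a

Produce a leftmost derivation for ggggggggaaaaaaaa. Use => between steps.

T=>gTa=>ggTaa=>gggTaaa=>ggggTaaaa=>gggggTaaaaa=>ggggggTaaaaaa=>gggggggTaaaaaaa=>ggggggggaaaaaaaa

T => gTa   [T → g T a]
gTa => ggTaa   [T → g T a]
ggTaa => gggTaaa   [T → g T a]
gggTaaa => ggggTaaaa   [T → g T a]
ggggTaaaa => gggggTaaaaa   [T → g T a]
gggggTaaaaa => ggggggTaaaaaa   [T → g T a]
ggggggTaaaaaa => gggggggTaaaaaaa   [T → g T a]
gggggggTaaaaaaa => ggggggggaaaaaaaa   [T → g a]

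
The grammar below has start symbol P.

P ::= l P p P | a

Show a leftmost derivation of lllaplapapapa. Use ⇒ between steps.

P ⇒ lPpP   [P ::= l P p P]
lPpP ⇒ llPpPpP   [P ::= l P p P]
llPpPpP ⇒ lllPpPpPpP   [P ::= l P p P]
lllPpPpPpP ⇒ lllapPpPpP   [P ::= a]
lllapPpPpP ⇒ lllaplPpPpPpP   [P ::= l P p P]
lllaplPpPpPpP ⇒ lllaplapPpPpP   [P ::= a]
lllaplapPpPpP ⇒ lllaplapapPpP   [P ::= a]
lllaplapapPpP ⇒ lllaplapapapP   [P ::= a]
lllaplapapapP ⇒ lllaplapapapa   [P ::= a]

P ⇒ lPpP ⇒ llPpPpP ⇒ lllPpPpPpP ⇒ lllapPpPpP ⇒ lllaplPpPpPpP ⇒ lllaplapPpPpP ⇒ lllaplapapPpP ⇒ lllaplapapapP ⇒ lllaplapapapa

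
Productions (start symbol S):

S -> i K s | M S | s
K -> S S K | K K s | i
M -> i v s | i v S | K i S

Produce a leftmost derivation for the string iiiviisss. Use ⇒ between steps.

S ⇒ MS   [S -> M S]
MS ⇒ KiSS   [M -> K i S]
KiSS ⇒ iiSS   [K -> i]
iiSS ⇒ iiMSS   [S -> M S]
iiMSS ⇒ iiivSSS   [M -> i v S]
iiivSSS ⇒ iiiviKsSS   [S -> i K s]
iiiviKsSS ⇒ iiiviisSS   [K -> i]
iiiviisSS ⇒ iiiviissS   [S -> s]
iiiviissS ⇒ iiiviisss   [S -> s]

S ⇒ MS ⇒ KiSS ⇒ iiSS ⇒ iiMSS ⇒ iiivSSS ⇒ iiiviKsSS ⇒ iiiviisSS ⇒ iiiviissS ⇒ iiiviisss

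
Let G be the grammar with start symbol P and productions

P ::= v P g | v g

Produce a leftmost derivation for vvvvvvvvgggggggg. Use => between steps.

P => vPg => vvPgg => vvvPggg => vvvvPgggg => vvvvvPggggg => vvvvvvPgggggg => vvvvvvvPggggggg => vvvvvvvvgggggggg

P => vPg   [P ::= v P g]
vPg => vvPgg   [P ::= v P g]
vvPgg => vvvPggg   [P ::= v P g]
vvvPggg => vvvvPgggg   [P ::= v P g]
vvvvPgggg => vvvvvPggggg   [P ::= v P g]
vvvvvPggggg => vvvvvvPgggggg   [P ::= v P g]
vvvvvvPgggggg => vvvvvvvPggggggg   [P ::= v P g]
vvvvvvvPggggggg => vvvvvvvvgggggggg   [P ::= v g]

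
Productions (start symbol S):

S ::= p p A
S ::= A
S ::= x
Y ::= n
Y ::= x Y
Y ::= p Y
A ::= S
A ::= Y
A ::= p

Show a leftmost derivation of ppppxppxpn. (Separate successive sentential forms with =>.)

S => ppA => ppS => ppppA => ppppY => ppppxY => ppppxpY => ppppxppY => ppppxppxY => ppppxppxpY => ppppxppxpn

S => ppA   [S ::= p p A]
ppA => ppS   [A ::= S]
ppS => ppppA   [S ::= p p A]
ppppA => ppppY   [A ::= Y]
ppppY => ppppxY   [Y ::= x Y]
ppppxY => ppppxpY   [Y ::= p Y]
ppppxpY => ppppxppY   [Y ::= p Y]
ppppxppY => ppppxppxY   [Y ::= x Y]
ppppxppxY => ppppxppxpY   [Y ::= p Y]
ppppxppxpY => ppppxppxpn   [Y ::= n]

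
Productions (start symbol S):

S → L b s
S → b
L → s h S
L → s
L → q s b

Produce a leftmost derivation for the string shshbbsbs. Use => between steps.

S => Lbs   [S → L b s]
Lbs => shSbs   [L → s h S]
shSbs => shLbsbs   [S → L b s]
shLbsbs => shshSbsbs   [L → s h S]
shshSbsbs => shshbbsbs   [S → b]

S=>Lbs=>shSbs=>shLbsbs=>shshSbsbs=>shshbbsbs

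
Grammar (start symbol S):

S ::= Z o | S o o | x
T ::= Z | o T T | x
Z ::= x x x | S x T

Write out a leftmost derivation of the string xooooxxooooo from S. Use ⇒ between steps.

S ⇒ Soo   [S ::= S o o]
Soo ⇒ Soooo   [S ::= S o o]
Soooo ⇒ Zooooo   [S ::= Z o]
Zooooo ⇒ SxTooooo   [Z ::= S x T]
SxTooooo ⇒ SooxTooooo   [S ::= S o o]
SooxTooooo ⇒ SooooxTooooo   [S ::= S o o]
SooooxTooooo ⇒ xooooxTooooo   [S ::= x]
xooooxTooooo ⇒ xooooxxooooo   [T ::= x]

S ⇒ Soo ⇒ Soooo ⇒ Zooooo ⇒ SxTooooo ⇒ SooxTooooo ⇒ SooooxTooooo ⇒ xooooxTooooo ⇒ xooooxxooooo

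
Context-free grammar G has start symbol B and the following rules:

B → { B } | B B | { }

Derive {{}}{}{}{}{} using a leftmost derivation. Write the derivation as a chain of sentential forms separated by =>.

B => BB   [B → B B]
BB => BBB   [B → B B]
BBB => BBBB   [B → B B]
BBBB => BBBBB   [B → B B]
BBBBB => {B}BBBB   [B → { B }]
{B}BBBB => {{}}BBBB   [B → { }]
{{}}BBBB => {{}}{}BBB   [B → { }]
{{}}{}BBB => {{}}{}{}BB   [B → { }]
{{}}{}{}BB => {{}}{}{}{}B   [B → { }]
{{}}{}{}{}B => {{}}{}{}{}{}   [B → { }]

B => BB => BBB => BBBB => BBBBB => {B}BBBB => {{}}BBBB => {{}}{}BBB => {{}}{}{}BB => {{}}{}{}{}B => {{}}{}{}{}{}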